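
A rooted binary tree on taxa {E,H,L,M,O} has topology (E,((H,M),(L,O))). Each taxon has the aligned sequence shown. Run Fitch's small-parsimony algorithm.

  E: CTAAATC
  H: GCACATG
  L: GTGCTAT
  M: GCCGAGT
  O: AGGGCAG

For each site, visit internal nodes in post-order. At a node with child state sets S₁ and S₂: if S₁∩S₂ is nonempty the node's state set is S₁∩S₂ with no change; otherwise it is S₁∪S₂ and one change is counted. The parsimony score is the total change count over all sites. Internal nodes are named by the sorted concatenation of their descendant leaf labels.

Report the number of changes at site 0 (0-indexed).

HM@0: {G} ∩ {G} = {G} (intersection, +0)
LO@0: {G} ∪ {A} = {A,G} (union, +1)
HLMO@0: {G} ∩ {A,G} = {G} (intersection, +0)
EHLMO@0: {C} ∪ {G} = {C,G} (union, +1)
HM@1: {C} ∩ {C} = {C} (intersection, +0)
LO@1: {T} ∪ {G} = {G,T} (union, +1)
HLMO@1: {C} ∪ {G,T} = {C,G,T} (union, +1)
EHLMO@1: {T} ∩ {C,G,T} = {T} (intersection, +0)
HM@2: {A} ∪ {C} = {A,C} (union, +1)
LO@2: {G} ∩ {G} = {G} (intersection, +0)
HLMO@2: {A,C} ∪ {G} = {A,C,G} (union, +1)
EHLMO@2: {A} ∩ {A,C,G} = {A} (intersection, +0)
HM@3: {C} ∪ {G} = {C,G} (union, +1)
LO@3: {C} ∪ {G} = {C,G} (union, +1)
HLMO@3: {C,G} ∩ {C,G} = {C,G} (intersection, +0)
EHLMO@3: {A} ∪ {C,G} = {A,C,G} (union, +1)
HM@4: {A} ∩ {A} = {A} (intersection, +0)
LO@4: {T} ∪ {C} = {C,T} (union, +1)
HLMO@4: {A} ∪ {C,T} = {A,C,T} (union, +1)
EHLMO@4: {A} ∩ {A,C,T} = {A} (intersection, +0)
HM@5: {T} ∪ {G} = {G,T} (union, +1)
LO@5: {A} ∩ {A} = {A} (intersection, +0)
HLMO@5: {G,T} ∪ {A} = {A,G,T} (union, +1)
EHLMO@5: {T} ∩ {A,G,T} = {T} (intersection, +0)
HM@6: {G} ∪ {T} = {G,T} (union, +1)
LO@6: {T} ∪ {G} = {G,T} (union, +1)
HLMO@6: {G,T} ∩ {G,T} = {G,T} (intersection, +0)
EHLMO@6: {C} ∪ {G,T} = {C,G,T} (union, +1)
per-site changes: [2, 2, 2, 3, 2, 2, 3]; total = 16

2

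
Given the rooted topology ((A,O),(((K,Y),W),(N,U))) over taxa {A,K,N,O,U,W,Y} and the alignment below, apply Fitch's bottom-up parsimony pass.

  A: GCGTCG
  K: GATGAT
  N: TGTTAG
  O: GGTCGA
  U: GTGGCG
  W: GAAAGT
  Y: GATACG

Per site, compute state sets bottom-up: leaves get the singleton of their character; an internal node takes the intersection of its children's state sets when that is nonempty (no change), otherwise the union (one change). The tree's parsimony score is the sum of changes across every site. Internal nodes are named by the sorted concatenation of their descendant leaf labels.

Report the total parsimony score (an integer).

18

AO@0: {G} ∩ {G} = {G} (intersection, +0)
KY@0: {G} ∩ {G} = {G} (intersection, +0)
KWY@0: {G} ∩ {G} = {G} (intersection, +0)
NU@0: {T} ∪ {G} = {G,T} (union, +1)
KNUWY@0: {G} ∩ {G,T} = {G} (intersection, +0)
AKNOUWY@0: {G} ∩ {G} = {G} (intersection, +0)
AO@1: {C} ∪ {G} = {C,G} (union, +1)
KY@1: {A} ∩ {A} = {A} (intersection, +0)
KWY@1: {A} ∩ {A} = {A} (intersection, +0)
NU@1: {G} ∪ {T} = {G,T} (union, +1)
KNUWY@1: {A} ∪ {G,T} = {A,G,T} (union, +1)
AKNOUWY@1: {C,G} ∩ {A,G,T} = {G} (intersection, +0)
AO@2: {G} ∪ {T} = {G,T} (union, +1)
KY@2: {T} ∩ {T} = {T} (intersection, +0)
KWY@2: {T} ∪ {A} = {A,T} (union, +1)
NU@2: {T} ∪ {G} = {G,T} (union, +1)
KNUWY@2: {A,T} ∩ {G,T} = {T} (intersection, +0)
AKNOUWY@2: {G,T} ∩ {T} = {T} (intersection, +0)
AO@3: {T} ∪ {C} = {C,T} (union, +1)
KY@3: {G} ∪ {A} = {A,G} (union, +1)
KWY@3: {A,G} ∩ {A} = {A} (intersection, +0)
NU@3: {T} ∪ {G} = {G,T} (union, +1)
KNUWY@3: {A} ∪ {G,T} = {A,G,T} (union, +1)
AKNOUWY@3: {C,T} ∩ {A,G,T} = {T} (intersection, +0)
AO@4: {C} ∪ {G} = {C,G} (union, +1)
KY@4: {A} ∪ {C} = {A,C} (union, +1)
KWY@4: {A,C} ∪ {G} = {A,C,G} (union, +1)
NU@4: {A} ∪ {C} = {A,C} (union, +1)
KNUWY@4: {A,C,G} ∩ {A,C} = {A,C} (intersection, +0)
AKNOUWY@4: {C,G} ∩ {A,C} = {C} (intersection, +0)
AO@5: {G} ∪ {A} = {A,G} (union, +1)
KY@5: {T} ∪ {G} = {G,T} (union, +1)
KWY@5: {G,T} ∩ {T} = {T} (intersection, +0)
NU@5: {G} ∩ {G} = {G} (intersection, +0)
KNUWY@5: {T} ∪ {G} = {G,T} (union, +1)
AKNOUWY@5: {A,G} ∩ {G,T} = {G} (intersection, +0)
per-site changes: [1, 3, 3, 4, 4, 3]; total = 18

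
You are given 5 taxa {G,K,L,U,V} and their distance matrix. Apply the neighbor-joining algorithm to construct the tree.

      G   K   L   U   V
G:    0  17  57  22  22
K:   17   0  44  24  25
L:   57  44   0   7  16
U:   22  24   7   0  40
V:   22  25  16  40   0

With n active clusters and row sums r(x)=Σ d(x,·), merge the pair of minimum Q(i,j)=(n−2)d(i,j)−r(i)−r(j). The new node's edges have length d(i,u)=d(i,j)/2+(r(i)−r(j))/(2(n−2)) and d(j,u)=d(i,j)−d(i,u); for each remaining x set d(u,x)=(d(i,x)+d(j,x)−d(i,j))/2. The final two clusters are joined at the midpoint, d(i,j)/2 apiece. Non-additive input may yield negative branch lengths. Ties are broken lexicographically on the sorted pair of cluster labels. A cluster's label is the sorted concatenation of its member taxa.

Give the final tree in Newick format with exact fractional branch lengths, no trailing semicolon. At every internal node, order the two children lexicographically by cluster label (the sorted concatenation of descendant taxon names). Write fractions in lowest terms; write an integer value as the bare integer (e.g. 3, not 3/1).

(((G:73/8,K:63/8):61/8,(L:26/3,U:-5/3):137/8):59/16,V:59/16)

iteration 1: select L,U (d=7, Q=-196); attach at lengths (26/3, -5/3); label the merged cluster LU
  updated: d(G,LU)=36, d(K,LU)=61/2, d(LU,V)=49/2
iteration 2: select G,K (d=17, Q=-227/2); attach at lengths (73/8, 63/8); label the merged cluster GK
  updated: d(GK,LU)=99/4, d(GK,V)=15
iteration 3: select GK,LU (d=99/4, Q=-257/4); attach at lengths (61/8, 137/8); label the merged cluster GKLU
  updated: d(GKLU,V)=59/8
iteration 4: select GKLU,V (d=59/8); attach at lengths (59/16, 59/16); label the merged cluster GKLUV
final tree: (((G:73/8,K:63/8):61/8,(L:26/3,U:-5/3):137/8):59/16,V:59/16)
total length: 449/8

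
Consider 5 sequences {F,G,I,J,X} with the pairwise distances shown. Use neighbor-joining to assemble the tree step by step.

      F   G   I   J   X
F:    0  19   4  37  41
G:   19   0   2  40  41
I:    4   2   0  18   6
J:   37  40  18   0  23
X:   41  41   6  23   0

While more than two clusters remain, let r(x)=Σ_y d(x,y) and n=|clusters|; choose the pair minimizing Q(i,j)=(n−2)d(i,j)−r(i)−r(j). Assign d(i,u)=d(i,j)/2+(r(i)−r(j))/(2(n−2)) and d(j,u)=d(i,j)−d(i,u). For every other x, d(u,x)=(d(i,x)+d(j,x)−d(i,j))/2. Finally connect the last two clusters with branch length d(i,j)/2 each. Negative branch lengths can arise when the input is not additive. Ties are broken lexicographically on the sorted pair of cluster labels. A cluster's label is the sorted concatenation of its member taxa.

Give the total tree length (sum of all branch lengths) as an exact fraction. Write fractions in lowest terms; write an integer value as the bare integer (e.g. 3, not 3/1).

1. join J+X (d=23, Q=-160) ⇒ JX; edges |J|=38/3, |X|=31/3
  updated: d(F,JX)=55/2, d(G,JX)=29, d(I,JX)=1/2
2. join F+G (d=19, Q=-125/2) ⇒ FG; edges |F|=77/8, |G|=75/8
  updated: d(FG,I)=-13/2, d(FG,JX)=75/4
3. join FG+I (d=-13/2, Q=-51/4) ⇒ FGI; edges |FG|=47/8, |I|=-99/8
  updated: d(FGI,JX)=103/8
4. join FGI+JX (d=103/8) ⇒ FGIJX; edges |FGI|=103/16, |JX|=103/16
final tree: (((F:77/8,G:75/8):47/8,I:-99/8):103/16,(J:38/3,X:31/3):103/16)
total length: 387/8

387/8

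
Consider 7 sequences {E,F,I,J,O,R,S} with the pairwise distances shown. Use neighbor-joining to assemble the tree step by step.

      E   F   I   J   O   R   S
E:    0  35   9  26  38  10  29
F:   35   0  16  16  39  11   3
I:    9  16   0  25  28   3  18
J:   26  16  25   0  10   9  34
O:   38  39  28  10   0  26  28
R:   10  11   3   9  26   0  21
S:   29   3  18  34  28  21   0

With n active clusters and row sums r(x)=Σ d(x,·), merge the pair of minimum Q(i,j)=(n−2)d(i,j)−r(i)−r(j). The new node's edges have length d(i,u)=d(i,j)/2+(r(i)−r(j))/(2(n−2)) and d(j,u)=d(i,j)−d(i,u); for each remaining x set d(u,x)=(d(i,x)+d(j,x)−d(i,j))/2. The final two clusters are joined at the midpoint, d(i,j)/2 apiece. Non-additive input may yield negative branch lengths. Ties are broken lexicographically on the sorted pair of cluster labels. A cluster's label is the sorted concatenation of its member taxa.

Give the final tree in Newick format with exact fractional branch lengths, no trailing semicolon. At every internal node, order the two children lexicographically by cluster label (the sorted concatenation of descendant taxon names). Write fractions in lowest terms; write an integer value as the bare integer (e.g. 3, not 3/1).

(((E:141/16,I:3/16):61/16,((F:5/16,S:43/16):271/24,(J:1/10,O:99/10):275/24):63/16):-29/32,R:-29/32)

1. join J+O (d=10, Q=-239) ⇒ JO; edges |J|=1/10, |O|=99/10
  updated: d(E,JO)=27, d(F,JO)=45/2, d(I,JO)=43/2, d(JO,R)=25/2, d(JO,S)=26
2. join F+S (d=3, Q=-345/2) ⇒ FS; edges |F|=5/16, |S|=43/16
  updated: d(E,FS)=61/2, d(FS,I)=31/2, d(FS,JO)=91/4, d(FS,R)=29/2
3. join FS+JO (d=91/4, Q=-395/4) ⇒ FJOS; edges |FS|=271/24, |JO|=275/24
  updated: d(E,FJOS)=139/8, d(FJOS,I)=57/8, d(FJOS,R)=17/8
4. join E+I (d=9, Q=-75/2) ⇒ EI; edges |E|=141/16, |I|=3/16
  updated: d(EI,FJOS)=31/4, d(EI,R)=2
5. join EI+FJOS (d=31/4, Q=-95/8) ⇒ EFIJOS; edges |EI|=61/16, |FJOS|=63/16
  updated: d(EFIJOS,R)=-29/16
6. join EFIJOS+R (d=-29/16) ⇒ EFIJORS; edges |EFIJOS|=-29/32, |R|=-29/32
final tree: (((E:141/16,I:3/16):61/16,((F:5/16,S:43/16):271/24,(J:1/10,O:99/10):275/24):63/16):-29/32,R:-29/32)
total length: 811/16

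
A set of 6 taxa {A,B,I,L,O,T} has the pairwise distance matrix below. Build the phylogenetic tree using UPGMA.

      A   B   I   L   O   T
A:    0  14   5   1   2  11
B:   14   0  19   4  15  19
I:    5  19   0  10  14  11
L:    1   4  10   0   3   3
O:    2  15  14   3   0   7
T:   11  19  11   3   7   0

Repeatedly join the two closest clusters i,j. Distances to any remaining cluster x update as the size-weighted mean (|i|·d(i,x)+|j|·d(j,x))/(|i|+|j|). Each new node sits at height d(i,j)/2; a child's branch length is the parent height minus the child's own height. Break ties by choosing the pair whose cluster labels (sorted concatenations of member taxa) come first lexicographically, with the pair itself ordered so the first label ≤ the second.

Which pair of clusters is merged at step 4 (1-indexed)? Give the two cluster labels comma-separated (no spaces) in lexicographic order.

ALOT,I

iteration 1: select A,L (d=1); attach at lengths (1/2, 1/2); label the merged cluster AL
  updated: d(AL,B)=9, d(AL,I)=15/2, d(AL,O)=5/2, d(AL,T)=7
iteration 2: select AL,O (d=5/2); attach at lengths (3/4, 5/4); label the merged cluster ALO
  updated: d(ALO,B)=11, d(ALO,I)=29/3, d(ALO,T)=7
iteration 3: select ALO,T (d=7); attach at lengths (9/4, 7/2); label the merged cluster ALOT
  updated: d(ALOT,B)=13, d(ALOT,I)=10
iteration 4: select ALOT,I (d=10); attach at lengths (3/2, 5); label the merged cluster AILOT
  updated: d(AILOT,B)=71/5
iteration 5: select AILOT,B (d=71/5); attach at lengths (21/10, 71/10); label the merged cluster ABILOT
final tree: (((((A:1/2,L:1/2):3/4,O:5/4):9/4,T:7/2):3/2,I:5):21/10,B:71/10)
total length: 489/20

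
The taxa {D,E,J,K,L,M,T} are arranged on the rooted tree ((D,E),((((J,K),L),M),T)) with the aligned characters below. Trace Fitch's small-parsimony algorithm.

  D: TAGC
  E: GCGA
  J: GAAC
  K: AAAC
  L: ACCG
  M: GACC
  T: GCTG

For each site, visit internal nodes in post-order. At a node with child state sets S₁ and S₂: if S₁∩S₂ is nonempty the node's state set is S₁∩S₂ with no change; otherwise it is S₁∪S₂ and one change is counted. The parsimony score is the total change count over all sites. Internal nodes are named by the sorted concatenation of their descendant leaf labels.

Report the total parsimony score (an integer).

site 0, node DE: D={T} ∪ E={G} → {G,T} (+1)
site 0, node JK: J={G} ∪ K={A} → {A,G} (+1)
site 0, node JKL: JK={A,G} ∩ L={A} → {A} (+0)
site 0, node JKLM: JKL={A} ∪ M={G} → {A,G} (+1)
site 0, node JKLMT: JKLM={A,G} ∩ T={G} → {G} (+0)
site 0, node DEJKLMT: DE={G,T} ∩ JKLMT={G} → {G} (+0)
site 1, node DE: D={A} ∪ E={C} → {A,C} (+1)
site 1, node JK: J={A} ∩ K={A} → {A} (+0)
site 1, node JKL: JK={A} ∪ L={C} → {A,C} (+1)
site 1, node JKLM: JKL={A,C} ∩ M={A} → {A} (+0)
site 1, node JKLMT: JKLM={A} ∪ T={C} → {A,C} (+1)
site 1, node DEJKLMT: DE={A,C} ∩ JKLMT={A,C} → {A,C} (+0)
site 2, node DE: D={G} ∩ E={G} → {G} (+0)
site 2, node JK: J={A} ∩ K={A} → {A} (+0)
site 2, node JKL: JK={A} ∪ L={C} → {A,C} (+1)
site 2, node JKLM: JKL={A,C} ∩ M={C} → {C} (+0)
site 2, node JKLMT: JKLM={C} ∪ T={T} → {C,T} (+1)
site 2, node DEJKLMT: DE={G} ∪ JKLMT={C,T} → {C,G,T} (+1)
site 3, node DE: D={C} ∪ E={A} → {A,C} (+1)
site 3, node JK: J={C} ∩ K={C} → {C} (+0)
site 3, node JKL: JK={C} ∪ L={G} → {C,G} (+1)
site 3, node JKLM: JKL={C,G} ∩ M={C} → {C} (+0)
site 3, node JKLMT: JKLM={C} ∪ T={G} → {C,G} (+1)
site 3, node DEJKLMT: DE={A,C} ∩ JKLMT={C,G} → {C} (+0)
per-site changes: [3, 3, 3, 3]; total = 12

12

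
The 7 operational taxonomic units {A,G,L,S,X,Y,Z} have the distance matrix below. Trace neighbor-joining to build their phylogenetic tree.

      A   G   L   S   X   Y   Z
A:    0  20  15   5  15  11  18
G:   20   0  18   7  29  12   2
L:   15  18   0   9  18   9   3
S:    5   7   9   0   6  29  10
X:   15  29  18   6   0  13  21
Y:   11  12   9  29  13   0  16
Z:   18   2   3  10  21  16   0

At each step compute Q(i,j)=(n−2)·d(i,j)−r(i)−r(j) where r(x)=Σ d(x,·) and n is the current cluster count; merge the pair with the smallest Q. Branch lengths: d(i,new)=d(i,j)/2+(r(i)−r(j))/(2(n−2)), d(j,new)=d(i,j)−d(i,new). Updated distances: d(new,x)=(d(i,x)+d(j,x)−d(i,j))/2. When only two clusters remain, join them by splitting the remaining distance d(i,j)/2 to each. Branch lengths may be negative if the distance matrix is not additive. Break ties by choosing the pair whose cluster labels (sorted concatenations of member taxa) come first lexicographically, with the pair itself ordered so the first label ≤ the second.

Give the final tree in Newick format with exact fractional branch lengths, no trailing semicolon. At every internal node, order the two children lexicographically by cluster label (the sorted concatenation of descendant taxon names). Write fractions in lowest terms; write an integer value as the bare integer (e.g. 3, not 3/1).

iteration 1: select G,Z (d=2, Q=-148); attach at lengths (14/5, -4/5); label the merged cluster GZ
  updated: d(A,GZ)=18, d(GZ,L)=19/2, d(GZ,S)=15/2, d(GZ,X)=24, d(GZ,Y)=13
iteration 2: select S,X (d=6, Q=-217/2); attach at lengths (9/16, 87/16); label the merged cluster SX
  updated: d(A,SX)=7, d(GZ,SX)=51/4, d(L,SX)=21/2, d(SX,Y)=18
iteration 3: select A,SX (d=7, Q=-313/4); attach at lengths (95/24, 73/24); label the merged cluster ASX
  updated: d(ASX,GZ)=95/8, d(ASX,L)=37/4, d(ASX,Y)=11
iteration 4: select ASX,Y (d=11, Q=-345/8); attach at lengths (169/32, 183/32); label the merged cluster ASXY
  updated: d(ASXY,GZ)=111/16, d(ASXY,L)=29/8
iteration 5: select ASXY,GZ (d=111/16, Q=-321/16); attach at lengths (17/32, 205/32); label the merged cluster AGSXYZ
  updated: d(AGSXYZ,L)=99/32
iteration 6: select AGSXYZ,L (d=99/32); attach at lengths (99/64, 99/64); label the merged cluster AGLSXYZ
final tree: ((((A:95/24,(S:9/16,X:87/16):73/24):169/32,Y:183/32):17/32,(G:14/5,Z:-4/5):205/32):99/64,L:99/64)
total length: 1153/32

((((A:95/24,(S:9/16,X:87/16):73/24):169/32,Y:183/32):17/32,(G:14/5,Z:-4/5):205/32):99/64,L:99/64)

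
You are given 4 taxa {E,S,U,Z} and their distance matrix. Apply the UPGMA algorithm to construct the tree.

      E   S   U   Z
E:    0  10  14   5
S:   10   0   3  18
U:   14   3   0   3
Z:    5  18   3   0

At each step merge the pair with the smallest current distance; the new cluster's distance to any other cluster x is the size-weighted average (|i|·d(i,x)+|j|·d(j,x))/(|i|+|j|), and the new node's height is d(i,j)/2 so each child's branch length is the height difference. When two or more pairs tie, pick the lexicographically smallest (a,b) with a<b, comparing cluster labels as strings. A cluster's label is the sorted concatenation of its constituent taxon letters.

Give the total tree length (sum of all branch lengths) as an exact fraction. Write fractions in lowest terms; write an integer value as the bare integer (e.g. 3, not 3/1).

iteration 1: select S,U (d=3); attach at lengths (3/2, 3/2); label the merged cluster SU
  updated: d(E,SU)=12, d(SU,Z)=21/2
iteration 2: select E,Z (d=5); attach at lengths (5/2, 5/2); label the merged cluster EZ
  updated: d(EZ,SU)=45/4
iteration 3: select EZ,SU (d=45/4); attach at lengths (25/8, 33/8); label the merged cluster ESUZ
final tree: ((E:5/2,Z:5/2):25/8,(S:3/2,U:3/2):33/8)
total length: 61/4

61/4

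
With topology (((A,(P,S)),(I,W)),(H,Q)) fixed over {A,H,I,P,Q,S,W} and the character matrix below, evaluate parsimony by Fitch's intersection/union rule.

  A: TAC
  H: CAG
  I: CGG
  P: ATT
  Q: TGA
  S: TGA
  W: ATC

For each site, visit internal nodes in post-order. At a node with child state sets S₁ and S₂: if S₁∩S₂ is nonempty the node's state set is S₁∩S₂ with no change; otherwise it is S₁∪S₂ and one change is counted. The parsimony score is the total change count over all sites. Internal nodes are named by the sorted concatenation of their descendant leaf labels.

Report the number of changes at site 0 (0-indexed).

PS@0: {A} ∪ {T} = {A,T} (union, +1)
APS@0: {T} ∩ {A,T} = {T} (intersection, +0)
IW@0: {C} ∪ {A} = {A,C} (union, +1)
AIPSW@0: {T} ∪ {A,C} = {A,C,T} (union, +1)
HQ@0: {C} ∪ {T} = {C,T} (union, +1)
AHIPQSW@0: {A,C,T} ∩ {C,T} = {C,T} (intersection, +0)
PS@1: {T} ∪ {G} = {G,T} (union, +1)
APS@1: {A} ∪ {G,T} = {A,G,T} (union, +1)
IW@1: {G} ∪ {T} = {G,T} (union, +1)
AIPSW@1: {A,G,T} ∩ {G,T} = {G,T} (intersection, +0)
HQ@1: {A} ∪ {G} = {A,G} (union, +1)
AHIPQSW@1: {G,T} ∩ {A,G} = {G} (intersection, +0)
PS@2: {T} ∪ {A} = {A,T} (union, +1)
APS@2: {C} ∪ {A,T} = {A,C,T} (union, +1)
IW@2: {G} ∪ {C} = {C,G} (union, +1)
AIPSW@2: {A,C,T} ∩ {C,G} = {C} (intersection, +0)
HQ@2: {G} ∪ {A} = {A,G} (union, +1)
AHIPQSW@2: {C} ∪ {A,G} = {A,C,G} (union, +1)
per-site changes: [4, 4, 5]; total = 13

4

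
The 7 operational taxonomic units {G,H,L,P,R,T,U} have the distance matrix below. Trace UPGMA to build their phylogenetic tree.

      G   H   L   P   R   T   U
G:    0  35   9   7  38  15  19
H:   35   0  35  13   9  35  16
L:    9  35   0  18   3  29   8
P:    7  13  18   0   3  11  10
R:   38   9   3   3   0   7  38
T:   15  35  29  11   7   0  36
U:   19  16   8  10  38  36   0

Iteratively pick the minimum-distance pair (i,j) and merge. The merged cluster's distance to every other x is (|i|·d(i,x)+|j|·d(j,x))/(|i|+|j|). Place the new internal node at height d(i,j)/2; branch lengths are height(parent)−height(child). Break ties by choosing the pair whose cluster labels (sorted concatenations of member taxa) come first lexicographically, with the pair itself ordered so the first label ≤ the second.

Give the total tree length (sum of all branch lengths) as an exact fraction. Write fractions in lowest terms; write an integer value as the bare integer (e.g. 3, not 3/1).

1559/30

iteration 1: select L,R (d=3); attach at lengths (3/2, 3/2); label the merged cluster LR
  updated: d(G,LR)=47/2, d(H,LR)=22, d(LR,P)=21/2, d(LR,T)=18, d(LR,U)=23
iteration 2: select G,P (d=7); attach at lengths (7/2, 7/2); label the merged cluster GP
  updated: d(GP,H)=24, d(GP,LR)=17, d(GP,T)=13, d(GP,U)=29/2
iteration 3: select GP,T (d=13); attach at lengths (3, 13/2); label the merged cluster GPT
  updated: d(GPT,H)=83/3, d(GPT,LR)=52/3, d(GPT,U)=65/3
iteration 4: select H,U (d=16); attach at lengths (8, 8); label the merged cluster HU
  updated: d(GPT,HU)=74/3, d(HU,LR)=45/2
iteration 5: select GPT,LR (d=52/3); attach at lengths (13/6, 43/6); label the merged cluster GLPRT
  updated: d(GLPRT,HU)=119/5
iteration 6: select GLPRT,HU (d=119/5); attach at lengths (97/30, 39/10); label the merged cluster GHLPRTU
final tree: ((((G:7/2,P:7/2):3,T:13/2):13/6,(L:3/2,R:3/2):43/6):97/30,(H:8,U:8):39/10)
total length: 1559/30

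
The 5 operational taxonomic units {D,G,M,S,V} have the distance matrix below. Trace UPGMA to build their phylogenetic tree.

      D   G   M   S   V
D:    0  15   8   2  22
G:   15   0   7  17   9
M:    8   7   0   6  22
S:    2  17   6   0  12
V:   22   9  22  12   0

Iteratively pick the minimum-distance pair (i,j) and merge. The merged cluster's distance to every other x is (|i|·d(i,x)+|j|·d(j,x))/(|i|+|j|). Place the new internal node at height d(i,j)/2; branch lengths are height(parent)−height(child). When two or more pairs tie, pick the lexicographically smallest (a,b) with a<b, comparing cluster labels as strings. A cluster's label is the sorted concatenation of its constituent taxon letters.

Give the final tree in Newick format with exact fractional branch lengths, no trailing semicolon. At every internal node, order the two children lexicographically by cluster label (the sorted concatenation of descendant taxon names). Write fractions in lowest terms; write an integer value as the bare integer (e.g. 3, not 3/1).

(((D:1,S:1):5/2,M:7/2):53/12,(G:9/2,V:9/2):41/12)

1. join D+S (d=2) ⇒ DS; edges |D|=1, |S|=1
  updated: d(DS,G)=16, d(DS,M)=7, d(DS,V)=17
2. join DS+M (d=7) ⇒ DMS; edges |DS|=5/2, |M|=7/2
  updated: d(DMS,G)=13, d(DMS,V)=56/3
3. join G+V (d=9) ⇒ GV; edges |G|=9/2, |V|=9/2
  updated: d(DMS,GV)=95/6
4. join DMS+GV (d=95/6) ⇒ DGMSV; edges |DMS|=53/12, |GV|=41/12
final tree: (((D:1,S:1):5/2,M:7/2):53/12,(G:9/2,V:9/2):41/12)
total length: 149/6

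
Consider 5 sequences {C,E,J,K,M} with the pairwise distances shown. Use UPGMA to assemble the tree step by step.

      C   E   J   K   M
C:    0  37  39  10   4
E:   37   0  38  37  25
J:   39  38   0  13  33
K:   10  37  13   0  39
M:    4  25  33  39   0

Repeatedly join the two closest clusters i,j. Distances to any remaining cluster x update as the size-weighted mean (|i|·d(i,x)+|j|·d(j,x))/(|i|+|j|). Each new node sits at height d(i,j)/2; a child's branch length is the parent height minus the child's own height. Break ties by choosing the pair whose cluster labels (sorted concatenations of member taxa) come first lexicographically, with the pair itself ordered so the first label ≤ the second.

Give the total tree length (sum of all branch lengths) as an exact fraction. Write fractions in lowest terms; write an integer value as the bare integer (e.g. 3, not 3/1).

1. join C+M (d=4) ⇒ CM; edges |C|=2, |M|=2
  updated: d(CM,E)=31, d(CM,J)=36, d(CM,K)=49/2
2. join J+K (d=13) ⇒ JK; edges |J|=13/2, |K|=13/2
  updated: d(CM,JK)=121/4, d(E,JK)=75/2
3. join CM+JK (d=121/4) ⇒ CJKM; edges |CM|=105/8, |JK|=69/8
  updated: d(CJKM,E)=137/4
4. join CJKM+E (d=137/4) ⇒ CEJKM; edges |CJKM|=2, |E|=137/8
final tree: (((C:2,M:2):105/8,(J:13/2,K:13/2):69/8):2,E:137/8)
total length: 463/8

463/8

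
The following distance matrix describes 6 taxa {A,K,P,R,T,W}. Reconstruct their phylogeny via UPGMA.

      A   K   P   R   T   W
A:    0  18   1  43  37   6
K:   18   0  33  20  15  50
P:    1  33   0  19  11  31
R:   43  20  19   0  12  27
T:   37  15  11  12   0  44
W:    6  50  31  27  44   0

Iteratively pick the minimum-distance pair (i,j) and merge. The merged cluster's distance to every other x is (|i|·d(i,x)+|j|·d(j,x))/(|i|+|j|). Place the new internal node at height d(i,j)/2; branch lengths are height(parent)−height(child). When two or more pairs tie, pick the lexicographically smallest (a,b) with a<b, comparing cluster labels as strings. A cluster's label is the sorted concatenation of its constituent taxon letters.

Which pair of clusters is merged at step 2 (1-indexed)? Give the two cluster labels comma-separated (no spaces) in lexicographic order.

iteration 1: select A,P (d=1); attach at lengths (1/2, 1/2); label the merged cluster AP
  updated: d(AP,K)=51/2, d(AP,R)=31, d(AP,T)=24, d(AP,W)=37/2
iteration 2: select R,T (d=12); attach at lengths (6, 6); label the merged cluster RT
  updated: d(AP,RT)=55/2, d(K,RT)=35/2, d(RT,W)=71/2
iteration 3: select K,RT (d=35/2); attach at lengths (35/4, 11/4); label the merged cluster KRT
  updated: d(AP,KRT)=161/6, d(KRT,W)=121/3
iteration 4: select AP,W (d=37/2); attach at lengths (35/4, 37/4); label the merged cluster APW
  updated: d(APW,KRT)=94/3
iteration 5: select APW,KRT (d=94/3); attach at lengths (77/12, 83/12); label the merged cluster AKPRTW
final tree: (((A:1/2,P:1/2):35/4,W:37/4):77/12,(K:35/4,(R:6,T:6):11/4):83/12)
total length: 335/6

R,T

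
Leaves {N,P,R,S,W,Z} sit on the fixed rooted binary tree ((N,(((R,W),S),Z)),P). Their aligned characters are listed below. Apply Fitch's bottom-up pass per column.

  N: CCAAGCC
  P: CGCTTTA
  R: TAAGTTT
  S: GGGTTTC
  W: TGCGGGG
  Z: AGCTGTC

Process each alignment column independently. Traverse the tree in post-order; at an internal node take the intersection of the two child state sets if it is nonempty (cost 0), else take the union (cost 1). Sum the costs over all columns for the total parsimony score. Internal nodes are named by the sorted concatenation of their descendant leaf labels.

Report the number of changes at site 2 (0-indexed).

[col 0] RW: children R:{T}, W:{T} ∩→ {T}; cost 0
[col 0] RSW: children RW:{T}, S:{G} ∪→ {G,T}; cost 1
[col 0] RSWZ: children RSW:{G,T}, Z:{A} ∪→ {A,G,T}; cost 1
[col 0] NRSWZ: children N:{C}, RSWZ:{A,G,T} ∪→ {A,C,G,T}; cost 1
[col 0] NPRSWZ: children NRSWZ:{A,C,G,T}, P:{C} ∩→ {C}; cost 0
[col 1] RW: children R:{A}, W:{G} ∪→ {A,G}; cost 1
[col 1] RSW: children RW:{A,G}, S:{G} ∩→ {G}; cost 0
[col 1] RSWZ: children RSW:{G}, Z:{G} ∩→ {G}; cost 0
[col 1] NRSWZ: children N:{C}, RSWZ:{G} ∪→ {C,G}; cost 1
[col 1] NPRSWZ: children NRSWZ:{C,G}, P:{G} ∩→ {G}; cost 0
[col 2] RW: children R:{A}, W:{C} ∪→ {A,C}; cost 1
[col 2] RSW: children RW:{A,C}, S:{G} ∪→ {A,C,G}; cost 1
[col 2] RSWZ: children RSW:{A,C,G}, Z:{C} ∩→ {C}; cost 0
[col 2] NRSWZ: children N:{A}, RSWZ:{C} ∪→ {A,C}; cost 1
[col 2] NPRSWZ: children NRSWZ:{A,C}, P:{C} ∩→ {C}; cost 0
[col 3] RW: children R:{G}, W:{G} ∩→ {G}; cost 0
[col 3] RSW: children RW:{G}, S:{T} ∪→ {G,T}; cost 1
[col 3] RSWZ: children RSW:{G,T}, Z:{T} ∩→ {T}; cost 0
[col 3] NRSWZ: children N:{A}, RSWZ:{T} ∪→ {A,T}; cost 1
[col 3] NPRSWZ: children NRSWZ:{A,T}, P:{T} ∩→ {T}; cost 0
[col 4] RW: children R:{T}, W:{G} ∪→ {G,T}; cost 1
[col 4] RSW: children RW:{G,T}, S:{T} ∩→ {T}; cost 0
[col 4] RSWZ: children RSW:{T}, Z:{G} ∪→ {G,T}; cost 1
[col 4] NRSWZ: children N:{G}, RSWZ:{G,T} ∩→ {G}; cost 0
[col 4] NPRSWZ: children NRSWZ:{G}, P:{T} ∪→ {G,T}; cost 1
[col 5] RW: children R:{T}, W:{G} ∪→ {G,T}; cost 1
[col 5] RSW: children RW:{G,T}, S:{T} ∩→ {T}; cost 0
[col 5] RSWZ: children RSW:{T}, Z:{T} ∩→ {T}; cost 0
[col 5] NRSWZ: children N:{C}, RSWZ:{T} ∪→ {C,T}; cost 1
[col 5] NPRSWZ: children NRSWZ:{C,T}, P:{T} ∩→ {T}; cost 0
[col 6] RW: children R:{T}, W:{G} ∪→ {G,T}; cost 1
[col 6] RSW: children RW:{G,T}, S:{C} ∪→ {C,G,T}; cost 1
[col 6] RSWZ: children RSW:{C,G,T}, Z:{C} ∩→ {C}; cost 0
[col 6] NRSWZ: children N:{C}, RSWZ:{C} ∩→ {C}; cost 0
[col 6] NPRSWZ: children NRSWZ:{C}, P:{A} ∪→ {A,C}; cost 1
per-site changes: [3, 2, 3, 2, 3, 2, 3]; total = 18

3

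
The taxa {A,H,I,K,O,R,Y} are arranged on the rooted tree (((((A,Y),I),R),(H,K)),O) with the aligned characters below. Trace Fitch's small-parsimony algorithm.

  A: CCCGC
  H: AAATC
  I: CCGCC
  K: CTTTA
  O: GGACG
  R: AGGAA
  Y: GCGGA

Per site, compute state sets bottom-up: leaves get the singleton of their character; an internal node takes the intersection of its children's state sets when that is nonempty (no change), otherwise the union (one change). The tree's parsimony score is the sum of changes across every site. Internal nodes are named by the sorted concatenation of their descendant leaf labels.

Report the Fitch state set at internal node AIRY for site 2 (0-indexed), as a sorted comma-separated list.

G

AY@0: {C} ∪ {G} = {C,G} (union, +1)
AIY@0: {C,G} ∩ {C} = {C} (intersection, +0)
AIRY@0: {C} ∪ {A} = {A,C} (union, +1)
HK@0: {A} ∪ {C} = {A,C} (union, +1)
AHIKRY@0: {A,C} ∩ {A,C} = {A,C} (intersection, +0)
AHIKORY@0: {A,C} ∪ {G} = {A,C,G} (union, +1)
AY@1: {C} ∩ {C} = {C} (intersection, +0)
AIY@1: {C} ∩ {C} = {C} (intersection, +0)
AIRY@1: {C} ∪ {G} = {C,G} (union, +1)
HK@1: {A} ∪ {T} = {A,T} (union, +1)
AHIKRY@1: {C,G} ∪ {A,T} = {A,C,G,T} (union, +1)
AHIKORY@1: {A,C,G,T} ∩ {G} = {G} (intersection, +0)
AY@2: {C} ∪ {G} = {C,G} (union, +1)
AIY@2: {C,G} ∩ {G} = {G} (intersection, +0)
AIRY@2: {G} ∩ {G} = {G} (intersection, +0)
HK@2: {A} ∪ {T} = {A,T} (union, +1)
AHIKRY@2: {G} ∪ {A,T} = {A,G,T} (union, +1)
AHIKORY@2: {A,G,T} ∩ {A} = {A} (intersection, +0)
AY@3: {G} ∩ {G} = {G} (intersection, +0)
AIY@3: {G} ∪ {C} = {C,G} (union, +1)
AIRY@3: {C,G} ∪ {A} = {A,C,G} (union, +1)
HK@3: {T} ∩ {T} = {T} (intersection, +0)
AHIKRY@3: {A,C,G} ∪ {T} = {A,C,G,T} (union, +1)
AHIKORY@3: {A,C,G,T} ∩ {C} = {C} (intersection, +0)
AY@4: {C} ∪ {A} = {A,C} (union, +1)
AIY@4: {A,C} ∩ {C} = {C} (intersection, +0)
AIRY@4: {C} ∪ {A} = {A,C} (union, +1)
HK@4: {C} ∪ {A} = {A,C} (union, +1)
AHIKRY@4: {A,C} ∩ {A,C} = {A,C} (intersection, +0)
AHIKORY@4: {A,C} ∪ {G} = {A,C,G} (union, +1)
per-site changes: [4, 3, 3, 3, 4]; total = 17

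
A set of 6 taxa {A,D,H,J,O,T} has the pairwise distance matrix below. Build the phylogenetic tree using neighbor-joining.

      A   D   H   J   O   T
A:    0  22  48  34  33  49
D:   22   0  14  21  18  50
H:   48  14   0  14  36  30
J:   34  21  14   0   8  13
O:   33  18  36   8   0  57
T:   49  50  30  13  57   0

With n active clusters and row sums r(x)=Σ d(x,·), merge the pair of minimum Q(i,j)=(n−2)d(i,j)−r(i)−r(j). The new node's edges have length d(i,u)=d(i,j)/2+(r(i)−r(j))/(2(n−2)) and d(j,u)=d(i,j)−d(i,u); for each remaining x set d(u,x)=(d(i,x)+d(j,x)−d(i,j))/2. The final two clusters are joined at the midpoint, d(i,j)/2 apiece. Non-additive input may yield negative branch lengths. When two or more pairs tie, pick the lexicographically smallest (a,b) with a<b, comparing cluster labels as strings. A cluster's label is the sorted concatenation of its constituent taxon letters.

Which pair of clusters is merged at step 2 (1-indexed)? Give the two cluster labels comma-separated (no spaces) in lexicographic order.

iteration 1: select J,T (d=13, Q=-237); attach at lengths (-57/8, 161/8); label the merged cluster JT
  updated: d(A,JT)=35, d(D,JT)=29, d(H,JT)=31/2, d(JT,O)=26
iteration 2: select H,JT (d=31/2, Q=-345/2); attach at lengths (109/12, 77/12); label the merged cluster HJT
  updated: d(A,HJT)=135/4, d(D,HJT)=55/4, d(HJT,O)=93/4
iteration 3: select A,D (d=22, Q=-197/2); attach at lengths (79/4, 9/4); label the merged cluster AD
  updated: d(AD,HJT)=51/4, d(AD,O)=29/2
iteration 4: select AD,HJT (d=51/4, Q=-101/2); attach at lengths (2, 43/4); label the merged cluster ADHJT
  updated: d(ADHJT,O)=25/2
iteration 5: select ADHJT,O (d=25/2); attach at lengths (25/4, 25/4); label the merged cluster ADHJOT
final tree: (((A:79/4,D:9/4):2,(H:109/12,(J:-57/8,T:161/8):77/12):43/4):25/4,O:25/4)
total length: 303/4

H,JT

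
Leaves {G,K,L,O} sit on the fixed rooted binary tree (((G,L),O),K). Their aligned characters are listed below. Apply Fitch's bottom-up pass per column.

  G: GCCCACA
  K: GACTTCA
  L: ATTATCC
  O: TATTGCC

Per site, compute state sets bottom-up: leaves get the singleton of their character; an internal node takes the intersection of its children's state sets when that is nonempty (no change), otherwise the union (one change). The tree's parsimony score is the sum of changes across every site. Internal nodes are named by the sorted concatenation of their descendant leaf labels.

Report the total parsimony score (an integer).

12

[col 0] GL: children G:{G}, L:{A} ∪→ {A,G}; cost 1
[col 0] GLO: children GL:{A,G}, O:{T} ∪→ {A,G,T}; cost 1
[col 0] GKLO: children GLO:{A,G,T}, K:{G} ∩→ {G}; cost 0
[col 1] GL: children G:{C}, L:{T} ∪→ {C,T}; cost 1
[col 1] GLO: children GL:{C,T}, O:{A} ∪→ {A,C,T}; cost 1
[col 1] GKLO: children GLO:{A,C,T}, K:{A} ∩→ {A}; cost 0
[col 2] GL: children G:{C}, L:{T} ∪→ {C,T}; cost 1
[col 2] GLO: children GL:{C,T}, O:{T} ∩→ {T}; cost 0
[col 2] GKLO: children GLO:{T}, K:{C} ∪→ {C,T}; cost 1
[col 3] GL: children G:{C}, L:{A} ∪→ {A,C}; cost 1
[col 3] GLO: children GL:{A,C}, O:{T} ∪→ {A,C,T}; cost 1
[col 3] GKLO: children GLO:{A,C,T}, K:{T} ∩→ {T}; cost 0
[col 4] GL: children G:{A}, L:{T} ∪→ {A,T}; cost 1
[col 4] GLO: children GL:{A,T}, O:{G} ∪→ {A,G,T}; cost 1
[col 4] GKLO: children GLO:{A,G,T}, K:{T} ∩→ {T}; cost 0
[col 5] GL: children G:{C}, L:{C} ∩→ {C}; cost 0
[col 5] GLO: children GL:{C}, O:{C} ∩→ {C}; cost 0
[col 5] GKLO: children GLO:{C}, K:{C} ∩→ {C}; cost 0
[col 6] GL: children G:{A}, L:{C} ∪→ {A,C}; cost 1
[col 6] GLO: children GL:{A,C}, O:{C} ∩→ {C}; cost 0
[col 6] GKLO: children GLO:{C}, K:{A} ∪→ {A,C}; cost 1
per-site changes: [2, 2, 2, 2, 2, 0, 2]; total = 12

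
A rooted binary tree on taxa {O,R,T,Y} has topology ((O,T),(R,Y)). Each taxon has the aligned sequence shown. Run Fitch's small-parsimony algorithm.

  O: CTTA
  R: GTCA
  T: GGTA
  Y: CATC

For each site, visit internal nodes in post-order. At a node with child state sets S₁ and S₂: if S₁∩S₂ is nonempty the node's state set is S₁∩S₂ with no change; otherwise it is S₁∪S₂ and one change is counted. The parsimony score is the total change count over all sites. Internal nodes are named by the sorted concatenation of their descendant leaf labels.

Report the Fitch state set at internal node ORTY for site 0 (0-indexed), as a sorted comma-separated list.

C,G

OT@0: {C} ∪ {G} = {C,G} (union, +1)
RY@0: {G} ∪ {C} = {C,G} (union, +1)
ORTY@0: {C,G} ∩ {C,G} = {C,G} (intersection, +0)
OT@1: {T} ∪ {G} = {G,T} (union, +1)
RY@1: {T} ∪ {A} = {A,T} (union, +1)
ORTY@1: {G,T} ∩ {A,T} = {T} (intersection, +0)
OT@2: {T} ∩ {T} = {T} (intersection, +0)
RY@2: {C} ∪ {T} = {C,T} (union, +1)
ORTY@2: {T} ∩ {C,T} = {T} (intersection, +0)
OT@3: {A} ∩ {A} = {A} (intersection, +0)
RY@3: {A} ∪ {C} = {A,C} (union, +1)
ORTY@3: {A} ∩ {A,C} = {A} (intersection, +0)
per-site changes: [2, 2, 1, 1]; total = 6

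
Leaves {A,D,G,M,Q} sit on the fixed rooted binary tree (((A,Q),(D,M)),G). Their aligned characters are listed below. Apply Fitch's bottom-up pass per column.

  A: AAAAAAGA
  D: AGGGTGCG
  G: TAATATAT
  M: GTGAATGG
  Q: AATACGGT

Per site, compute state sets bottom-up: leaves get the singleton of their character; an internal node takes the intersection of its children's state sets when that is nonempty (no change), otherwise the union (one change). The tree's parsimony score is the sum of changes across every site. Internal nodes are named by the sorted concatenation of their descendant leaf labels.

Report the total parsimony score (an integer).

[col 0] AQ: children A:{A}, Q:{A} ∩→ {A}; cost 0
[col 0] DM: children D:{A}, M:{G} ∪→ {A,G}; cost 1
[col 0] ADMQ: children AQ:{A}, DM:{A,G} ∩→ {A}; cost 0
[col 0] ADGMQ: children ADMQ:{A}, G:{T} ∪→ {A,T}; cost 1
[col 1] AQ: children A:{A}, Q:{A} ∩→ {A}; cost 0
[col 1] DM: children D:{G}, M:{T} ∪→ {G,T}; cost 1
[col 1] ADMQ: children AQ:{A}, DM:{G,T} ∪→ {A,G,T}; cost 1
[col 1] ADGMQ: children ADMQ:{A,G,T}, G:{A} ∩→ {A}; cost 0
[col 2] AQ: children A:{A}, Q:{T} ∪→ {A,T}; cost 1
[col 2] DM: children D:{G}, M:{G} ∩→ {G}; cost 0
[col 2] ADMQ: children AQ:{A,T}, DM:{G} ∪→ {A,G,T}; cost 1
[col 2] ADGMQ: children ADMQ:{A,G,T}, G:{A} ∩→ {A}; cost 0
[col 3] AQ: children A:{A}, Q:{A} ∩→ {A}; cost 0
[col 3] DM: children D:{G}, M:{A} ∪→ {A,G}; cost 1
[col 3] ADMQ: children AQ:{A}, DM:{A,G} ∩→ {A}; cost 0
[col 3] ADGMQ: children ADMQ:{A}, G:{T} ∪→ {A,T}; cost 1
[col 4] AQ: children A:{A}, Q:{C} ∪→ {A,C}; cost 1
[col 4] DM: children D:{T}, M:{A} ∪→ {A,T}; cost 1
[col 4] ADMQ: children AQ:{A,C}, DM:{A,T} ∩→ {A}; cost 0
[col 4] ADGMQ: children ADMQ:{A}, G:{A} ∩→ {A}; cost 0
[col 5] AQ: children A:{A}, Q:{G} ∪→ {A,G}; cost 1
[col 5] DM: children D:{G}, M:{T} ∪→ {G,T}; cost 1
[col 5] ADMQ: children AQ:{A,G}, DM:{G,T} ∩→ {G}; cost 0
[col 5] ADGMQ: children ADMQ:{G}, G:{T} ∪→ {G,T}; cost 1
[col 6] AQ: children A:{G}, Q:{G} ∩→ {G}; cost 0
[col 6] DM: children D:{C}, M:{G} ∪→ {C,G}; cost 1
[col 6] ADMQ: children AQ:{G}, DM:{C,G} ∩→ {G}; cost 0
[col 6] ADGMQ: children ADMQ:{G}, G:{A} ∪→ {A,G}; cost 1
[col 7] AQ: children A:{A}, Q:{T} ∪→ {A,T}; cost 1
[col 7] DM: children D:{G}, M:{G} ∩→ {G}; cost 0
[col 7] ADMQ: children AQ:{A,T}, DM:{G} ∪→ {A,G,T}; cost 1
[col 7] ADGMQ: children ADMQ:{A,G,T}, G:{T} ∩→ {T}; cost 0
per-site changes: [2, 2, 2, 2, 2, 3, 2, 2]; total = 17

17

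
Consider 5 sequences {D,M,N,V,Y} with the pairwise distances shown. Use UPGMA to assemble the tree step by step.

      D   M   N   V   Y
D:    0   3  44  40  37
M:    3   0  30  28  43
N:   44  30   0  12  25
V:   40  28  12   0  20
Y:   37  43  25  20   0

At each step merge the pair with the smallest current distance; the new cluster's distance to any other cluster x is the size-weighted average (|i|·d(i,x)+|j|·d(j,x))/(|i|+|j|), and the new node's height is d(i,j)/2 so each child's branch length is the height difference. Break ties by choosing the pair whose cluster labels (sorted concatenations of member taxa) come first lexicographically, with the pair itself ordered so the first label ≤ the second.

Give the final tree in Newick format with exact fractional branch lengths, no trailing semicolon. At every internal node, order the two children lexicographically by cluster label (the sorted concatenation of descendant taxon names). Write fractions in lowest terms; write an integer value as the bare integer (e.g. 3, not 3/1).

((D:3/2,M:3/2):17,((N:6,V:6):21/4,Y:45/4):29/4)

step 1: merge (D,M) at d=3; branch lengths D→3/2, M→3/2; new cluster DM
  updated: d(DM,N)=37, d(DM,V)=34, d(DM,Y)=40
step 2: merge (N,V) at d=12; branch lengths N→6, V→6; new cluster NV
  updated: d(DM,NV)=71/2, d(NV,Y)=45/2
step 3: merge (NV,Y) at d=45/2; branch lengths NV→21/4, Y→45/4; new cluster NVY
  updated: d(DM,NVY)=37
step 4: merge (DM,NVY) at d=37; branch lengths DM→17, NVY→29/4; new cluster DMNVY
final tree: ((D:3/2,M:3/2):17,((N:6,V:6):21/4,Y:45/4):29/4)
total length: 223/4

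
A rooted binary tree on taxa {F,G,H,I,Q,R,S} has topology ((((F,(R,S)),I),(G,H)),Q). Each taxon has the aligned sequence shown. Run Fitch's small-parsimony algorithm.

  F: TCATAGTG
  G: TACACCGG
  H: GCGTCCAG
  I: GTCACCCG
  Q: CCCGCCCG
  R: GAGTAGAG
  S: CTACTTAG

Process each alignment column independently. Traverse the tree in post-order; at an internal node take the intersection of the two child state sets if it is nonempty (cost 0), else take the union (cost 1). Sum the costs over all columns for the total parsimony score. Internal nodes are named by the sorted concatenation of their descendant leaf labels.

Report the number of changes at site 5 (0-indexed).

2

[col 0] RS: children R:{G}, S:{C} ∪→ {C,G}; cost 1
[col 0] FRS: children F:{T}, RS:{C,G} ∪→ {C,G,T}; cost 1
[col 0] FIRS: children FRS:{C,G,T}, I:{G} ∩→ {G}; cost 0
[col 0] GH: children G:{T}, H:{G} ∪→ {G,T}; cost 1
[col 0] FGHIRS: children FIRS:{G}, GH:{G,T} ∩→ {G}; cost 0
[col 0] FGHIQRS: children FGHIRS:{G}, Q:{C} ∪→ {C,G}; cost 1
[col 1] RS: children R:{A}, S:{T} ∪→ {A,T}; cost 1
[col 1] FRS: children F:{C}, RS:{A,T} ∪→ {A,C,T}; cost 1
[col 1] FIRS: children FRS:{A,C,T}, I:{T} ∩→ {T}; cost 0
[col 1] GH: children G:{A}, H:{C} ∪→ {A,C}; cost 1
[col 1] FGHIRS: children FIRS:{T}, GH:{A,C} ∪→ {A,C,T}; cost 1
[col 1] FGHIQRS: children FGHIRS:{A,C,T}, Q:{C} ∩→ {C}; cost 0
[col 2] RS: children R:{G}, S:{A} ∪→ {A,G}; cost 1
[col 2] FRS: children F:{A}, RS:{A,G} ∩→ {A}; cost 0
[col 2] FIRS: children FRS:{A}, I:{C} ∪→ {A,C}; cost 1
[col 2] GH: children G:{C}, H:{G} ∪→ {C,G}; cost 1
[col 2] FGHIRS: children FIRS:{A,C}, GH:{C,G} ∩→ {C}; cost 0
[col 2] FGHIQRS: children FGHIRS:{C}, Q:{C} ∩→ {C}; cost 0
[col 3] RS: children R:{T}, S:{C} ∪→ {C,T}; cost 1
[col 3] FRS: children F:{T}, RS:{C,T} ∩→ {T}; cost 0
[col 3] FIRS: children FRS:{T}, I:{A} ∪→ {A,T}; cost 1
[col 3] GH: children G:{A}, H:{T} ∪→ {A,T}; cost 1
[col 3] FGHIRS: children FIRS:{A,T}, GH:{A,T} ∩→ {A,T}; cost 0
[col 3] FGHIQRS: children FGHIRS:{A,T}, Q:{G} ∪→ {A,G,T}; cost 1
[col 4] RS: children R:{A}, S:{T} ∪→ {A,T}; cost 1
[col 4] FRS: children F:{A}, RS:{A,T} ∩→ {A}; cost 0
[col 4] FIRS: children FRS:{A}, I:{C} ∪→ {A,C}; cost 1
[col 4] GH: children G:{C}, H:{C} ∩→ {C}; cost 0
[col 4] FGHIRS: children FIRS:{A,C}, GH:{C} ∩→ {C}; cost 0
[col 4] FGHIQRS: children FGHIRS:{C}, Q:{C} ∩→ {C}; cost 0
[col 5] RS: children R:{G}, S:{T} ∪→ {G,T}; cost 1
[col 5] FRS: children F:{G}, RS:{G,T} ∩→ {G}; cost 0
[col 5] FIRS: children FRS:{G}, I:{C} ∪→ {C,G}; cost 1
[col 5] GH: children G:{C}, H:{C} ∩→ {C}; cost 0
[col 5] FGHIRS: children FIRS:{C,G}, GH:{C} ∩→ {C}; cost 0
[col 5] FGHIQRS: children FGHIRS:{C}, Q:{C} ∩→ {C}; cost 0
[col 6] RS: children R:{A}, S:{A} ∩→ {A}; cost 0
[col 6] FRS: children F:{T}, RS:{A} ∪→ {A,T}; cost 1
[col 6] FIRS: children FRS:{A,T}, I:{C} ∪→ {A,C,T}; cost 1
[col 6] GH: children G:{G}, H:{A} ∪→ {A,G}; cost 1
[col 6] FGHIRS: children FIRS:{A,C,T}, GH:{A,G} ∩→ {A}; cost 0
[col 6] FGHIQRS: children FGHIRS:{A}, Q:{C} ∪→ {A,C}; cost 1
[col 7] RS: children R:{G}, S:{G} ∩→ {G}; cost 0
[col 7] FRS: children F:{G}, RS:{G} ∩→ {G}; cost 0
[col 7] FIRS: children FRS:{G}, I:{G} ∩→ {G}; cost 0
[col 7] GH: children G:{G}, H:{G} ∩→ {G}; cost 0
[col 7] FGHIRS: children FIRS:{G}, GH:{G} ∩→ {G}; cost 0
[col 7] FGHIQRS: children FGHIRS:{G}, Q:{G} ∩→ {G}; cost 0
per-site changes: [4, 4, 3, 4, 2, 2, 4, 0]; total = 23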